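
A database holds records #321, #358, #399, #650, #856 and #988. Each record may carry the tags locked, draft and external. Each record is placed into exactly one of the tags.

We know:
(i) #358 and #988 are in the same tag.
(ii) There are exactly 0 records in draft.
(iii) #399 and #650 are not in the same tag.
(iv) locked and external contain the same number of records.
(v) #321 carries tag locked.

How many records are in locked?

3

From (v): #321 ∈ locked.
(ii): draft already has 0, so the rest are out.
Suppose #358 ∈ locked: no assignment then satisfies all the clues, so #358 ∉ locked.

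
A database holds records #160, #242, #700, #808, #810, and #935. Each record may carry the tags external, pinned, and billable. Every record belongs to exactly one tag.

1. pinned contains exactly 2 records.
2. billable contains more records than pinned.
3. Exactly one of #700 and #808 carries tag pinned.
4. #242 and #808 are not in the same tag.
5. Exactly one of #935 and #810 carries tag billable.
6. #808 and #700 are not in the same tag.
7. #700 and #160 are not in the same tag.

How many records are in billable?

3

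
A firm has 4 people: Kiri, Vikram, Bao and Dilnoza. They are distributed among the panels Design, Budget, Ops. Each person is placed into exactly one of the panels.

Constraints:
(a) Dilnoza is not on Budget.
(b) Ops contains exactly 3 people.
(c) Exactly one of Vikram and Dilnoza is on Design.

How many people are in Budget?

0

From (a): Dilnoza ∉ Budget.
Suppose Kiri ∈ Design: no assignment then satisfies all the clues, so Kiri ∉ Design.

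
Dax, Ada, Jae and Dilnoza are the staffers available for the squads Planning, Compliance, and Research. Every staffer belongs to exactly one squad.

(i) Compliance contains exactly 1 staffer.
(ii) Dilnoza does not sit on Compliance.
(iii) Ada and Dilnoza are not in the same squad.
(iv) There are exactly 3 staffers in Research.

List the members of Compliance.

From (ii): Dilnoza ∉ Compliance.
Suppose Dax ∈ Compliance: no assignment then satisfies all the clues, so Dax ∉ Compliance.

Compliance = {Ada}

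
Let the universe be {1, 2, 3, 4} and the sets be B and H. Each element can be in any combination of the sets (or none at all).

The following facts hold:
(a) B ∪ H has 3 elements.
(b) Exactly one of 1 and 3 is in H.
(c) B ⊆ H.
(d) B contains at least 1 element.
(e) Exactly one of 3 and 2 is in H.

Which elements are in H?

H = {1, 2, 4}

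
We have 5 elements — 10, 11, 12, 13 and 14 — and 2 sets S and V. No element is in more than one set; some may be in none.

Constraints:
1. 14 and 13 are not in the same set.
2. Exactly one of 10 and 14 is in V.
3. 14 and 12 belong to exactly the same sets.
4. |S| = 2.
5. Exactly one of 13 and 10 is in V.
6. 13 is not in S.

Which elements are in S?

S = {12, 14}

From (6): 13 ∉ S.
Suppose 10 ∈ S: no assignment then satisfies all the clues, so 10 ∉ S.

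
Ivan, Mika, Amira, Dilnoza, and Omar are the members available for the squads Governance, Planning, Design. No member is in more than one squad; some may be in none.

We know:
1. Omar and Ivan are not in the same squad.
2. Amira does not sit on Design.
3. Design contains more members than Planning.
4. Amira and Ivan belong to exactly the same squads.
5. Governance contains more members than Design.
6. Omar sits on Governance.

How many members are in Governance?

From (2): Amira ∉ Design.
From (6): Omar ∈ Governance.
(1): Ivan ∉ Governance.
(4): Amira matches Ivan: Amira ∉ Governance.
(4): Ivan matches Amira: Ivan ∉ Design.
Suppose Ivan ∈ Planning: no assignment then satisfies all the clues, so Ivan ∉ Planning.

2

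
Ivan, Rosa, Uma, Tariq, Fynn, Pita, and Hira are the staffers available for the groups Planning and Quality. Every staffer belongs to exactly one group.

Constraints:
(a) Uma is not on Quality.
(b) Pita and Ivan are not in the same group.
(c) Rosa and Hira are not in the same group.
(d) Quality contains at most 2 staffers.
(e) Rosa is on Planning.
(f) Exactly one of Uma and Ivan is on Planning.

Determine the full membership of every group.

Planning = {Fynn, Pita, Rosa, Tariq, Uma}; Quality = {Hira, Ivan}

From (a): Uma ∉ Quality.
From (e): Rosa ∈ Planning.
(c): Hira ∉ Planning.
Only one group left: Uma ∈ Planning.
Only one group left: Hira ∈ Quality.
(f) (exactly one): Ivan ∉ Planning.
Only one group left: Ivan ∈ Quality.
(b): Pita ∉ Quality.
(d): Quality already has 2, so the rest are out.
Only one group left: Tariq ∈ Planning.
Only one group left: Fynn ∈ Planning.
Only one group left: Pita ∈ Planning.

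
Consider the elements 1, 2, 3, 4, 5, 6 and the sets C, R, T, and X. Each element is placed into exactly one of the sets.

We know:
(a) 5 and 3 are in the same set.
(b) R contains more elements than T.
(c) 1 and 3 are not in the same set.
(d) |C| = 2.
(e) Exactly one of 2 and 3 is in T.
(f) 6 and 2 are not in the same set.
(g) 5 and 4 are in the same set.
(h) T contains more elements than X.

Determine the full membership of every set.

C = {1, 6}; R = {3, 4, 5}; T = {2}; X = {}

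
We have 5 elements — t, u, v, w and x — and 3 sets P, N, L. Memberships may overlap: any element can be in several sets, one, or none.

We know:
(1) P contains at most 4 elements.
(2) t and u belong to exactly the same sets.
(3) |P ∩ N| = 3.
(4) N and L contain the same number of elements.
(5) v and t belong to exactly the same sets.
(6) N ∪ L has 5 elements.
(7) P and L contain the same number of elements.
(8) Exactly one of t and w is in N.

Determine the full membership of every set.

P = {t, u, v, w}; N = {t, u, v, x}; L = {t, u, v, w}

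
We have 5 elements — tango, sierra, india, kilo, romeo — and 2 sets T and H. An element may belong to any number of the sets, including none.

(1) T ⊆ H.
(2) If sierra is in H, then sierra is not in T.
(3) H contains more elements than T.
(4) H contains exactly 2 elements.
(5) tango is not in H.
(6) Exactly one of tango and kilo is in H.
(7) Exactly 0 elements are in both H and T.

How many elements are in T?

0

From (5): tango ∉ H.
(1) contrapositive: tango ∉ T.
(6) (exactly one): kilo ∈ H.
Suppose sierra ∈ T: no assignment then satisfies all the clues, so sierra ∉ T.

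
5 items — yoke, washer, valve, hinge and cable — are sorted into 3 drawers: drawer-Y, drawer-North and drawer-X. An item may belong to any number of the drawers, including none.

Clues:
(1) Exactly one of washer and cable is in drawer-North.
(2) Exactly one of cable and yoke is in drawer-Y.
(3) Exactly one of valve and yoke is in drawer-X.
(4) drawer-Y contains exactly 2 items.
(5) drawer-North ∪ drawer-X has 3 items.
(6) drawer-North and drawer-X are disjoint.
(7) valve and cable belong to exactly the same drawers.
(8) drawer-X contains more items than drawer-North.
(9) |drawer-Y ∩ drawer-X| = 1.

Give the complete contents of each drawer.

drawer-Y = {washer, yoke}; drawer-North = {washer}; drawer-X = {hinge, yoke}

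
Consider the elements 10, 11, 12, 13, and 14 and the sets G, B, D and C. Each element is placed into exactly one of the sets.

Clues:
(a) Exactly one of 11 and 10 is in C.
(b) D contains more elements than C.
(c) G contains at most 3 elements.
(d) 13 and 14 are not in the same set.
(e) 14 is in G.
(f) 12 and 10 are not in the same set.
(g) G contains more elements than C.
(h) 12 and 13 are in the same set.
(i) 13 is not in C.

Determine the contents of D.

D = {12, 13}

From (e): 14 ∈ G.
From (i): 13 ∉ C.
(d): 13 ∉ G.
(h): 12 matches 13: 12 ∉ G.
(h): 12 matches 13: 12 ∉ C.
Suppose 10 ∈ D: no assignment then satisfies all the clues, so 10 ∉ D.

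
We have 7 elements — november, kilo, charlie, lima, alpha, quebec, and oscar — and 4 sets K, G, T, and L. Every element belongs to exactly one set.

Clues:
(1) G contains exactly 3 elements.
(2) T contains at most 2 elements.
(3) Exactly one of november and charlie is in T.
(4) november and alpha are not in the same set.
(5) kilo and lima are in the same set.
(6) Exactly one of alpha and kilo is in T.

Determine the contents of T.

T = {alpha, charlie}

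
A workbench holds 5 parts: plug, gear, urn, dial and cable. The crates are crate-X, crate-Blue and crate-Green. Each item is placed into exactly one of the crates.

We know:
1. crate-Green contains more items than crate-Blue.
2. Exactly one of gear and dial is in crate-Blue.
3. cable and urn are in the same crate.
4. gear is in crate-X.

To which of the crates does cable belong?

cable: crate-Green

From (4): gear ∈ crate-X.
(2) (exactly one): dial ∈ crate-Blue.
Suppose cable ∈ crate-X: no assignment then satisfies all the clues, so cable ∉ crate-X.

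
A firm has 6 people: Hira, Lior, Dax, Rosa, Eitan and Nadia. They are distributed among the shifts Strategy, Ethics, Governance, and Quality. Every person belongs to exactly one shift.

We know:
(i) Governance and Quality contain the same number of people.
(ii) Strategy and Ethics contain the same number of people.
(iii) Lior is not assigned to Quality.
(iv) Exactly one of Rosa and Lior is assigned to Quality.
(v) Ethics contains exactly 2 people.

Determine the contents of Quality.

Quality = {Rosa}

From (iii): Lior ∉ Quality.
(iv) (exactly one): Rosa ∈ Quality.
Suppose Hira ∈ Quality: no assignment then satisfies all the clues, so Hira ∉ Quality.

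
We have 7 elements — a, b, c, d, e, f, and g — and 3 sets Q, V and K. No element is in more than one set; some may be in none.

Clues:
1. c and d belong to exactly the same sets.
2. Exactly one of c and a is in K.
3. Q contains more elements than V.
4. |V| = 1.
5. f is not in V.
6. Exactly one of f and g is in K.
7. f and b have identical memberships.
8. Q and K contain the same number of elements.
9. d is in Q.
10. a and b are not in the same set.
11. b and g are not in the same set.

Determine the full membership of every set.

Q = {c, d}; V = {e}; K = {a, g}

From (5): f ∉ V.
From (9): d ∈ Q.
(1): c matches d: c ∈ Q.
(2) (exactly one): a ∈ K.
(7): b matches f: b ∉ V.
(10): b ∉ K.
(7): f matches b: f ∉ K.
(6) (exactly one): g ∈ K.
(4): only 1 candidates remain for V, so all are in.
Suppose b ∈ Q: no assignment then satisfies all the clues, so b ∉ Q.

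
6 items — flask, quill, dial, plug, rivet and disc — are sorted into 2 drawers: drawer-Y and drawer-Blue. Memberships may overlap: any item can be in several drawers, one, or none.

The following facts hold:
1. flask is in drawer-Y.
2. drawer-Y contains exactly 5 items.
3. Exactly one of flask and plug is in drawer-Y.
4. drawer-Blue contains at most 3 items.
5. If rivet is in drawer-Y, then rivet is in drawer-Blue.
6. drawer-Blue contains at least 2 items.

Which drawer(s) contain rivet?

From (1): flask ∈ drawer-Y.
(3) (exactly one): plug ∉ drawer-Y.
(2): only 5 candidates remain for drawer-Y, so all are in.
(5): rivet ∈ drawer-Blue.

rivet: drawer-Blue, drawer-Y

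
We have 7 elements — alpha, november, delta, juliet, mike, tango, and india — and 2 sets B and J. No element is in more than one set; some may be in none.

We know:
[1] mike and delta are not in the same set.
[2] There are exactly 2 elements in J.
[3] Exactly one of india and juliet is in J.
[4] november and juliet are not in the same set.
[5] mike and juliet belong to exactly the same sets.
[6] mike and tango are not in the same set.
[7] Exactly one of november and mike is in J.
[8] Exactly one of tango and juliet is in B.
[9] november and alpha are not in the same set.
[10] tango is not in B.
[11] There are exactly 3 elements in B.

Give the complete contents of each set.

B = {alpha, juliet, mike}; J = {india, november}

From (10): tango ∉ B.
(8) (exactly one): juliet ∈ B.
(3) (exactly one): india ∈ J.
(4): november ∉ B.
(5): mike matches juliet: mike ∈ B.
(7) (exactly one): november ∈ J.
(9): alpha ∉ J.
(1): delta ∉ B.
(2): J already has 2, so the rest are out.
(11): only 3 candidates remain for B, so all are in.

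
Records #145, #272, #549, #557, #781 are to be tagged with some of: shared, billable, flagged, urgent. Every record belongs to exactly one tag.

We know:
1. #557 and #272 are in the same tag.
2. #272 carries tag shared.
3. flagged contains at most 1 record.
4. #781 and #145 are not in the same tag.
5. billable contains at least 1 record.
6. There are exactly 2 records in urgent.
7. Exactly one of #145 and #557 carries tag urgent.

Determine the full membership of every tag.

shared = {#272, #557}; billable = {#781}; flagged = {}; urgent = {#145, #549}

From (2): #272 ∈ shared.
(1): #557 matches #272: #557 ∈ shared.
(7) (exactly one): #145 ∈ urgent.
(4): #781 ∉ urgent.
(6): only 2 candidates remain for urgent, so all are in.
(5): only 1 candidates remain for billable, so all are in.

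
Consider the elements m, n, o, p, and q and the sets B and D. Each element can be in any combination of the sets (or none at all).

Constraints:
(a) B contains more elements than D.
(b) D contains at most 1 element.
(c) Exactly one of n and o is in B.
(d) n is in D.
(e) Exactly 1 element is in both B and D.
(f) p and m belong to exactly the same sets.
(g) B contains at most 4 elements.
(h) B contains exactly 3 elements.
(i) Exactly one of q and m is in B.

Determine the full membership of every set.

B = {m, n, p}; D = {n}

From (d): n ∈ D.
(b): D already has 1, so the rest are out.
Suppose m ∉ B: no assignment then satisfies all the clues, so m ∈ B.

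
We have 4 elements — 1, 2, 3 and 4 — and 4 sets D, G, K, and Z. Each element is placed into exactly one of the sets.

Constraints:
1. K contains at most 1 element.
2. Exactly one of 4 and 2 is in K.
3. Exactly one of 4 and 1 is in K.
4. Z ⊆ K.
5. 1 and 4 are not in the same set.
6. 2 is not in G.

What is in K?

From (6): 2 ∉ G.
Suppose 1 ∈ K: no assignment then satisfies all the clues, so 1 ∉ K.

K = {4}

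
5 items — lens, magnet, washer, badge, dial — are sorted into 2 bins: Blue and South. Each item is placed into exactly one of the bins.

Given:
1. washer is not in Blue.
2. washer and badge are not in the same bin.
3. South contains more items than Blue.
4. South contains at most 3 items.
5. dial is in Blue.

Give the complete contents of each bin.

Blue = {badge, dial}; South = {lens, magnet, washer}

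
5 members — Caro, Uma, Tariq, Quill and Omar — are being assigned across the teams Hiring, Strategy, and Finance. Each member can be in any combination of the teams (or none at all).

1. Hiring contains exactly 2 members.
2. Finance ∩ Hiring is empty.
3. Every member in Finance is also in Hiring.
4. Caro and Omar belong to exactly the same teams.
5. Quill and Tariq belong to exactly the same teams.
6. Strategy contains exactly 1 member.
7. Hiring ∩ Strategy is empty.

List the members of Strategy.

Strategy = {Uma}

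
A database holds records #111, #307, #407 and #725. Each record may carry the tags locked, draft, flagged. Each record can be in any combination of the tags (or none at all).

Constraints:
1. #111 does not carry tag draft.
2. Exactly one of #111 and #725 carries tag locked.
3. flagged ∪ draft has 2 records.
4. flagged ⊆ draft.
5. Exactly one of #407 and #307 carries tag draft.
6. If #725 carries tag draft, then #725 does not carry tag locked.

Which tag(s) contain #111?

#111: locked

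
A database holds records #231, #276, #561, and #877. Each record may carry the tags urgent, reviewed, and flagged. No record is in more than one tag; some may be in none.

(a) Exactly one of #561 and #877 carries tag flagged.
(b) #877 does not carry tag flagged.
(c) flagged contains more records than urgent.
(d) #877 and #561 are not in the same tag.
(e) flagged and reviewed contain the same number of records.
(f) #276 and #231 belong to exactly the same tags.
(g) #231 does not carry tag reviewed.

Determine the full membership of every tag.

urgent = {}; reviewed = {#877}; flagged = {#561}

From (b): #877 ∉ flagged.
From (g): #231 ∉ reviewed.
(a) (exactly one): #561 ∈ flagged.
(f): #276 matches #231: #276 ∉ reviewed.
Suppose #231 ∈ urgent: no assignment then satisfies all the clues, so #231 ∉ urgent.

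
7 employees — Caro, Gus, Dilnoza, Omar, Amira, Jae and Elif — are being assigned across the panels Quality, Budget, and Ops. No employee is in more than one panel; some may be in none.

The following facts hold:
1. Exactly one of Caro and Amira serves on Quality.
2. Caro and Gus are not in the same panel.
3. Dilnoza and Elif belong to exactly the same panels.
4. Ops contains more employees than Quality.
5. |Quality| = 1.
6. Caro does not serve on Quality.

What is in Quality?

From (6): Caro ∉ Quality.
(1) (exactly one): Amira ∈ Quality.
(5): Quality already has 1, so the rest are out.

Quality = {Amira}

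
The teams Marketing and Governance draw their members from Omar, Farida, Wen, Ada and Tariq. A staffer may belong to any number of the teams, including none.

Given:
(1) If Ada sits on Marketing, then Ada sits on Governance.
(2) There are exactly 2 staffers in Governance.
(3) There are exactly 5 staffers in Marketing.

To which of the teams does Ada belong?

Ada: Governance, Marketing

(3): only 5 candidates remain for Marketing, so all are in.
(1): Ada ∈ Governance.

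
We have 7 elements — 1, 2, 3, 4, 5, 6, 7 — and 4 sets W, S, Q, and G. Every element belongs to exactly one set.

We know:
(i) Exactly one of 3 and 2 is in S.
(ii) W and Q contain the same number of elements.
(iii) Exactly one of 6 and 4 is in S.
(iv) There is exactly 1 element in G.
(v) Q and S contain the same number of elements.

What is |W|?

2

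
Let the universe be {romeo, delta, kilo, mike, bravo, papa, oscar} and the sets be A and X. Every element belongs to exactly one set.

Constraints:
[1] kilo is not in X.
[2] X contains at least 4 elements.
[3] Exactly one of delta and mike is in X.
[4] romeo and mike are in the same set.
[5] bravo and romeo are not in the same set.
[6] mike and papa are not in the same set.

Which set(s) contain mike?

mike: A

From (1): kilo ∉ X.
Only one set left: kilo ∈ A.
Suppose mike ∉ A: no assignment then satisfies all the clues, so mike ∈ A.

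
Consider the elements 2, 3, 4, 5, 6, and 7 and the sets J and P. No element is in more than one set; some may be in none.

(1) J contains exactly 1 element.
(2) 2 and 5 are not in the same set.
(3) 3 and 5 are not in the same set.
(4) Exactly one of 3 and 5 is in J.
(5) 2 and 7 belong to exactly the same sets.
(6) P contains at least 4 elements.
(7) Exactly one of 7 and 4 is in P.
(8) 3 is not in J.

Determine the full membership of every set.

J = {5}; P = {2, 3, 6, 7}

From (8): 3 ∉ J.
(4) (exactly one): 5 ∈ J.
(1): J already has 1, so the rest are out.
Suppose 2 ∉ P: no assignment then satisfies all the clues, so 2 ∈ P.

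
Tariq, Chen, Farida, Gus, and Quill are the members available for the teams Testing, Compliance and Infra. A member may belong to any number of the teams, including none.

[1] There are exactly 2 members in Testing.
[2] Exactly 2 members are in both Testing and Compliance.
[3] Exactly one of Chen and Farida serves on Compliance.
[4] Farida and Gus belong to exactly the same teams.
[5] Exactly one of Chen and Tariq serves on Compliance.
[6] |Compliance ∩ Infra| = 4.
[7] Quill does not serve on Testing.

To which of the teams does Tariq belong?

Tariq: Compliance, Infra

From (7): Quill ∉ Testing.
Suppose Tariq ∈ Testing: no assignment then satisfies all the clues, so Tariq ∉ Testing.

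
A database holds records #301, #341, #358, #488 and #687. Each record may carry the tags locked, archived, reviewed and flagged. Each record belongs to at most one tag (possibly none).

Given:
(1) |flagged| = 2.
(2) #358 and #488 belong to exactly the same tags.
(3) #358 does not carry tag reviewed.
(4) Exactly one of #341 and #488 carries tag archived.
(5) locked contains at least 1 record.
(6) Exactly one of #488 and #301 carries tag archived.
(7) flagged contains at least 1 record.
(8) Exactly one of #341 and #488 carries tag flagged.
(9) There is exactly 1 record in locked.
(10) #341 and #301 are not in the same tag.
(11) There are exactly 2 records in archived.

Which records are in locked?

locked = {#301}

From (3): #358 ∉ reviewed.
(2): #488 matches #358: #488 ∉ reviewed.
Suppose #301 ∉ locked: no assignment then satisfies all the clues, so #301 ∈ locked.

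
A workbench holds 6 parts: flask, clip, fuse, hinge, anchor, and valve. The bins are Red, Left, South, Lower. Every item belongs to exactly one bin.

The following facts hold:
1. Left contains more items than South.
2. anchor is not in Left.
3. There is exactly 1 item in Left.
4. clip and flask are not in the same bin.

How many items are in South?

0

From (2): anchor ∉ Left.
Suppose flask ∈ South: no assignment then satisfies all the clues, so flask ∉ South.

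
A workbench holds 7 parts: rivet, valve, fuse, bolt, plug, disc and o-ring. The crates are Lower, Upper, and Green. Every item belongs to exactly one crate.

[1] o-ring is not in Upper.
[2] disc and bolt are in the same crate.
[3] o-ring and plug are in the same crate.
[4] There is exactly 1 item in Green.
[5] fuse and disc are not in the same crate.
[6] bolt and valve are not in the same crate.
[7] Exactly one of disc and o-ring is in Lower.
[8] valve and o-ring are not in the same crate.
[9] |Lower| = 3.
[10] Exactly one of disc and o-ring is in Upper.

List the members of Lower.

From (1): o-ring ∉ Upper.
(3): plug matches o-ring: plug ∉ Upper.
(10) (exactly one): disc ∈ Upper.
(2): bolt matches disc: bolt ∉ Lower.
(2): bolt matches disc: bolt ∈ Upper.
(5): fuse ∉ Upper.
(6): valve ∉ Upper.
(7) (exactly one): o-ring ∈ Lower.
(8): valve ∉ Lower.
Only one crate left: valve ∈ Green.
(3): plug matches o-ring: plug ∈ Lower.
Only one crate left: rivet ∈ Upper.

Lower = {fuse, o-ring, plug}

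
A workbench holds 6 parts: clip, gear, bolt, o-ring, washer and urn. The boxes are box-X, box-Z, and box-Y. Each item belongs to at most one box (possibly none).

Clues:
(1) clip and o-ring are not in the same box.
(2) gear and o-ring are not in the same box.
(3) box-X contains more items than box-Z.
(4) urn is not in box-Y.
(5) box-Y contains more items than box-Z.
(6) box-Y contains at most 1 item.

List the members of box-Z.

box-Z = {}

From (4): urn ∉ box-Y.
Suppose clip ∈ box-Z: no assignment then satisfies all the clues, so clip ∉ box-Z.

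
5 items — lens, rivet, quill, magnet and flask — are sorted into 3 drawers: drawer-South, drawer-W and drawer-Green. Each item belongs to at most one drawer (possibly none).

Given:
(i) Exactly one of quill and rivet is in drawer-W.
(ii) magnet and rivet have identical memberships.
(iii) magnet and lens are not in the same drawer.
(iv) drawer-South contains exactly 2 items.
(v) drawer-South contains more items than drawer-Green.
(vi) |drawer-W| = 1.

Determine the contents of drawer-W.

drawer-W = {quill}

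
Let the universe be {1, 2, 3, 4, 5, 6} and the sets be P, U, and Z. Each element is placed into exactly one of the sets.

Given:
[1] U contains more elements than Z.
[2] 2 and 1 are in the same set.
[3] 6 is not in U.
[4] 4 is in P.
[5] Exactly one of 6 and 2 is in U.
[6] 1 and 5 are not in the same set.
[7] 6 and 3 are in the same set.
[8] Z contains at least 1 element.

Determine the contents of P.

P = {3, 4, 6}

From (3): 6 ∉ U.
From (4): 4 ∈ P.
(5) (exactly one): 2 ∈ U.
(7): 3 matches 6: 3 ∉ U.
(2): 1 matches 2: 1 ∉ P.
(2): 1 matches 2: 1 ∈ U.
(6): 5 ∉ U.
Suppose 3 ∉ P: no assignment then satisfies all the clues, so 3 ∈ P.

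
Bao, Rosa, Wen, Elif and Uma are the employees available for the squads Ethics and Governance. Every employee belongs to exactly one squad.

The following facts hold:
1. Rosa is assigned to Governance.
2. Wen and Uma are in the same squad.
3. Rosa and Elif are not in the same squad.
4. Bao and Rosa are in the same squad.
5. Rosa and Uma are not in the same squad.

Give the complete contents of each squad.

From (1): Rosa ∈ Governance.
(3): Elif ∉ Governance.
(4): Bao matches Rosa: Bao ∉ Ethics.
(4): Bao matches Rosa: Bao ∈ Governance.
(5): Uma ∉ Governance.
Only one squad left: Elif ∈ Ethics.
Only one squad left: Uma ∈ Ethics.
(2): Wen matches Uma: Wen ∈ Ethics.

Ethics = {Elif, Uma, Wen}; Governance = {Bao, Rosa}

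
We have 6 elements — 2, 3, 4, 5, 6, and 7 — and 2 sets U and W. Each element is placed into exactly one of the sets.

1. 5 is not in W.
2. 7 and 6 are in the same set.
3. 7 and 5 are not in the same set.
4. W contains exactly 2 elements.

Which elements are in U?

U = {2, 3, 4, 5}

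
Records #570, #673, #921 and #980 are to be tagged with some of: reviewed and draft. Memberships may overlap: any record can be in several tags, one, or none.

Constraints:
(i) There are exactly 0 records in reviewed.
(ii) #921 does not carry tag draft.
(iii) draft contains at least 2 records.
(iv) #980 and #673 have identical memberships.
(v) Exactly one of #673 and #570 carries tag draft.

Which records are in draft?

draft = {#673, #980}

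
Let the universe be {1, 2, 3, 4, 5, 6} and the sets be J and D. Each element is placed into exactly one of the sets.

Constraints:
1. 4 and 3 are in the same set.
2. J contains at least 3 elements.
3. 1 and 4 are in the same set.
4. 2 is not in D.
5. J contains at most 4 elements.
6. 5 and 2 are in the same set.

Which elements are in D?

D = {1, 3, 4}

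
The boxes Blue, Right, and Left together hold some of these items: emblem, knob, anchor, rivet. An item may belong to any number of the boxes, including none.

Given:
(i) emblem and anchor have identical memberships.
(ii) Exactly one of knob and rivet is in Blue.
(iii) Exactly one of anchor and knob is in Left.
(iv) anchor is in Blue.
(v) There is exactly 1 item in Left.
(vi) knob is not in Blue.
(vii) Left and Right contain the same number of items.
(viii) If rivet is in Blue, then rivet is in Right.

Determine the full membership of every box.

Blue = {anchor, emblem, rivet}; Right = {rivet}; Left = {knob}

From (iv): anchor ∈ Blue.
From (vi): knob ∉ Blue.
(i): emblem matches anchor: emblem ∈ Blue.
(ii) (exactly one): rivet ∈ Blue.
(viii): rivet ∈ Right.
Suppose emblem ∈ Right: no assignment then satisfies all the clues, so emblem ∉ Right.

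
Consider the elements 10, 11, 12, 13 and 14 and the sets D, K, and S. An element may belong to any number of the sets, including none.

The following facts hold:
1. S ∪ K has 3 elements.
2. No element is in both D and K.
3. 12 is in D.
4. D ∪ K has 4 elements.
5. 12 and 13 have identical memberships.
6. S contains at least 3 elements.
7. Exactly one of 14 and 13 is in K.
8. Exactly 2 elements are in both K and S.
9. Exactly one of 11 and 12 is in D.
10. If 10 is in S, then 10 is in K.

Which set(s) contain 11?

From (3): 12 ∈ D.
(2) (disjoint): 12 ∉ K.
(5): 13 matches 12: 13 ∈ D.
(5): 13 matches 12: 13 ∉ K.
(7) (exactly one): 14 ∈ K.
(9) (exactly one): 11 ∉ D.
(2) (disjoint): 14 ∉ D.
Suppose 11 ∈ K: no assignment then satisfies all the clues, so 11 ∉ K.

11: S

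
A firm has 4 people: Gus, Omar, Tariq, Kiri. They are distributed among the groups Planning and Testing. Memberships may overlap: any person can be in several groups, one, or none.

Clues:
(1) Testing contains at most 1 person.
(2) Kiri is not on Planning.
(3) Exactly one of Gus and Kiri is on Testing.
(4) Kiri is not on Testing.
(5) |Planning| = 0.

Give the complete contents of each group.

Planning = {}; Testing = {Gus}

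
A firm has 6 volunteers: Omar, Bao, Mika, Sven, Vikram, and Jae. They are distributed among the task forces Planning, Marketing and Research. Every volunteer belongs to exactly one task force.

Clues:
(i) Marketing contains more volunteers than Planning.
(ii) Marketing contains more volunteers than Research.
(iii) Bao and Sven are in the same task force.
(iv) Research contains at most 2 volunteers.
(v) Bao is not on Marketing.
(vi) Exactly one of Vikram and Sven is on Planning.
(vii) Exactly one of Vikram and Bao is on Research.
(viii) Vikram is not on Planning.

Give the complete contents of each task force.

Planning = {Bao, Sven}; Marketing = {Jae, Mika, Omar}; Research = {Vikram}

From (v): Bao ∉ Marketing.
From (viii): Vikram ∉ Planning.
(iii): Sven matches Bao: Sven ∉ Marketing.
(vi) (exactly one): Sven ∈ Planning.
(iii): Bao matches Sven: Bao ∈ Planning.
(vii) (exactly one): Vikram ∈ Research.
Suppose Omar ∈ Planning: no assignment then satisfies all the clues, so Omar ∉ Planning.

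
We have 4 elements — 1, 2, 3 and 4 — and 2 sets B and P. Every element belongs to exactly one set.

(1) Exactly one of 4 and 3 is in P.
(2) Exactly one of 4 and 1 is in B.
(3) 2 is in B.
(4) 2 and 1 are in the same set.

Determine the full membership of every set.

From (3): 2 ∈ B.
(4): 1 matches 2: 1 ∈ B.
(2) (exactly one): 4 ∉ B.
Only one set left: 4 ∈ P.
(1) (exactly one): 3 ∉ P.
Only one set left: 3 ∈ B.

B = {1, 2, 3}; P = {4}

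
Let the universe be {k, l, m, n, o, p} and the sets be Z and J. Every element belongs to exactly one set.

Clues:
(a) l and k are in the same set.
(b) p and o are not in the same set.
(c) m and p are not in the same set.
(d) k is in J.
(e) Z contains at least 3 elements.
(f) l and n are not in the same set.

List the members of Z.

Z = {m, n, o}

From (d): k ∈ J.
(a): l matches k: l ∉ Z.
(a): l matches k: l ∈ J.
(f): n ∉ J.
Only one set left: n ∈ Z.
Suppose m ∉ Z: no assignment then satisfies all the clues, so m ∈ Z.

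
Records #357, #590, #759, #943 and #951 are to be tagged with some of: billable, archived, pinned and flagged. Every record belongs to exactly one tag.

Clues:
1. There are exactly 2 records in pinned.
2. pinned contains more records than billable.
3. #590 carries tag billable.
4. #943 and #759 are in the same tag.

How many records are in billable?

From (3): #590 ∈ billable.
Suppose #357 ∈ billable: no assignment then satisfies all the clues, so #357 ∉ billable.

1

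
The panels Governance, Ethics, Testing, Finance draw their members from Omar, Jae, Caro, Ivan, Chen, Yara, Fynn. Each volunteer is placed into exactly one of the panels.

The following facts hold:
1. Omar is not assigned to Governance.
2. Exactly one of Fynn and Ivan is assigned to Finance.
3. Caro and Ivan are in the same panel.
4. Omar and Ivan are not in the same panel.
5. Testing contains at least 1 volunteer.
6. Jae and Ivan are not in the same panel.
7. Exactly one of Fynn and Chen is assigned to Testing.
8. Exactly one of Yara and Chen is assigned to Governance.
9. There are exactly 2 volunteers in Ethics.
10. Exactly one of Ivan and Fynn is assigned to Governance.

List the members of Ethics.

Ethics = {Jae, Omar}

From (1): Omar ∉ Governance.
Suppose Omar ∉ Ethics: no assignment then satisfies all the clues, so Omar ∈ Ethics.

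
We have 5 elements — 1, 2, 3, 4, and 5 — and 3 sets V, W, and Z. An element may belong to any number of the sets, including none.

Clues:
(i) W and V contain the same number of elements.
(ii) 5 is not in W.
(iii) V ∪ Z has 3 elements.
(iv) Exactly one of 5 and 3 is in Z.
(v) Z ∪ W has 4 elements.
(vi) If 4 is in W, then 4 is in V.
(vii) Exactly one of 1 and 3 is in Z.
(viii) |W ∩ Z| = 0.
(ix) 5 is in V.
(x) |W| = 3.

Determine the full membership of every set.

V = {3, 4, 5}; W = {1, 2, 4}; Z = {3}

From (ii): 5 ∉ W.
From (ix): 5 ∈ V.
Suppose 1 ∈ V: no assignment then satisfies all the clues, so 1 ∉ V.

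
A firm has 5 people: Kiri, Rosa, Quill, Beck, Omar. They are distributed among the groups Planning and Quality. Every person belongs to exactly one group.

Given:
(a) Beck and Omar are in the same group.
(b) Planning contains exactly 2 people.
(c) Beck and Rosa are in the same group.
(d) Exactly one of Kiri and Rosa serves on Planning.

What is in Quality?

Quality = {Beck, Omar, Rosa}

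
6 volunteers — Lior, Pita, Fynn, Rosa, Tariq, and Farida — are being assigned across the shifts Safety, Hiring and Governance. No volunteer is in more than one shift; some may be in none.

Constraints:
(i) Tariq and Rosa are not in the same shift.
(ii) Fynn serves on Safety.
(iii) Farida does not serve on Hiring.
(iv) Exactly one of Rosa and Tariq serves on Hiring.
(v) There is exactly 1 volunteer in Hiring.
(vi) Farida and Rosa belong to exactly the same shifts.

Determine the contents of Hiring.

Hiring = {Tariq}

From (ii): Fynn ∈ Safety.
From (iii): Farida ∉ Hiring.
(vi): Rosa matches Farida: Rosa ∉ Hiring.
(iv) (exactly one): Tariq ∈ Hiring.
(v): Hiring already has 1, so the rest are out.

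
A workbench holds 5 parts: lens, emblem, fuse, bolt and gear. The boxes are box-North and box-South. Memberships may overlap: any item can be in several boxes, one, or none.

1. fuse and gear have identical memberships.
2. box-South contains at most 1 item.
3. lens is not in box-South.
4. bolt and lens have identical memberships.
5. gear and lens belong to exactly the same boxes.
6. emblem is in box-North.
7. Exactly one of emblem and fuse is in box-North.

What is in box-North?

From (3): lens ∉ box-South.
From (6): emblem ∈ box-North.
(4): bolt matches lens: bolt ∉ box-South.
(5): gear matches lens: gear ∉ box-South.
(7) (exactly one): fuse ∉ box-North.
(1): gear matches fuse: gear ∉ box-North.
(1): fuse matches gear: fuse ∉ box-South.
(5): lens matches gear: lens ∉ box-North.
(4): bolt matches lens: bolt ∉ box-North.

box-North = {emblem}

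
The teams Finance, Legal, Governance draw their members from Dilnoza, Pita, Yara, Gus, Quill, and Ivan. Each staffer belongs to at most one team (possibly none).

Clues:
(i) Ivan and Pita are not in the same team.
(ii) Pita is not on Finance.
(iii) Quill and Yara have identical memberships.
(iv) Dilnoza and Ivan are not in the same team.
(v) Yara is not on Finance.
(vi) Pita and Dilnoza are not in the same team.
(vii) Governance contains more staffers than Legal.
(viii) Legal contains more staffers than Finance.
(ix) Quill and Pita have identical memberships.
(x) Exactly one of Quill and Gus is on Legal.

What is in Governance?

Governance = {Pita, Quill, Yara}

From (ii): Pita ∉ Finance.
From (v): Yara ∉ Finance.
(iii): Quill matches Yara: Quill ∉ Finance.
Suppose Dilnoza ∈ Governance: no assignment then satisfies all the clues, so Dilnoza ∉ Governance.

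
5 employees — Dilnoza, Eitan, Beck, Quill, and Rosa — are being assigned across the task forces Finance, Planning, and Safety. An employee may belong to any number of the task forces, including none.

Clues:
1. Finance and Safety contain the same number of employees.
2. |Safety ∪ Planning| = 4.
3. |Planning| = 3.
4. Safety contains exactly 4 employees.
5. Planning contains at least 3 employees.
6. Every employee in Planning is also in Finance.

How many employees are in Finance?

4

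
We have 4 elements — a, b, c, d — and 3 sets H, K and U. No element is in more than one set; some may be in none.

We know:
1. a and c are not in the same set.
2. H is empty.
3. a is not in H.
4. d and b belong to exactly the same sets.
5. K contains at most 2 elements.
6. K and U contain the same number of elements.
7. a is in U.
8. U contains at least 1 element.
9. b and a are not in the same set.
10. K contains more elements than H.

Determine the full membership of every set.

H = {}; K = {c}; U = {a}

From (3): a ∉ H.
From (7): a ∈ U.
(1): c ∉ U.
(2): H already has 0, so the rest are out.
(9): b ∉ U.
(4): d matches b: d ∉ U.
Suppose b ∈ K: no assignment then satisfies all the clues, so b ∉ K.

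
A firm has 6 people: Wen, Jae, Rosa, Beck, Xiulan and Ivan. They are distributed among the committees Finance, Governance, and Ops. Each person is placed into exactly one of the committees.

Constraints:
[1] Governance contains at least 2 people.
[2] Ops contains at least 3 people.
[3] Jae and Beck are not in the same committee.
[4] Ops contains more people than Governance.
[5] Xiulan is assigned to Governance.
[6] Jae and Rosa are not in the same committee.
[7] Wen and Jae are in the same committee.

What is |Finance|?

1

From (5): Xiulan ∈ Governance.
Suppose Wen ∈ Finance: no assignment then satisfies all the clues, so Wen ∉ Finance.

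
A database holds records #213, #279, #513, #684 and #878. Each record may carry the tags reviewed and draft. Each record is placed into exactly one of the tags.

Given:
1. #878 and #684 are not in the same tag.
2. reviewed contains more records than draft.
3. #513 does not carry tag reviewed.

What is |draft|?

2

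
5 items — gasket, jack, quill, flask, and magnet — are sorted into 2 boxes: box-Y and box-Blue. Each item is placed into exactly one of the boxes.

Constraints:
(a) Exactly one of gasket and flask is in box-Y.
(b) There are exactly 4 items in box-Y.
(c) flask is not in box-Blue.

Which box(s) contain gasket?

From (c): flask ∉ box-Blue.
Only one box left: flask ∈ box-Y.
(a) (exactly one): gasket ∉ box-Y.
(b): only 4 candidates remain for box-Y, so all are in.
Only one box left: gasket ∈ box-Blue.

gasket: box-Blue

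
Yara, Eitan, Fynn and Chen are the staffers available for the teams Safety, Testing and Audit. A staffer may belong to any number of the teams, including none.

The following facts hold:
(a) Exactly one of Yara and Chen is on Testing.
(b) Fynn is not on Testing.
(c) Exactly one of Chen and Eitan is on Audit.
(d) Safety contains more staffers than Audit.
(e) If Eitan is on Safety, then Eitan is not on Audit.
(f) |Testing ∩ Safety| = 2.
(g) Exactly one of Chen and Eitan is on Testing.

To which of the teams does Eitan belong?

Eitan: Safety, Testing

From (b): Fynn ∉ Testing.
Suppose Eitan ∉ Safety: no assignment then satisfies all the clues, so Eitan ∈ Safety.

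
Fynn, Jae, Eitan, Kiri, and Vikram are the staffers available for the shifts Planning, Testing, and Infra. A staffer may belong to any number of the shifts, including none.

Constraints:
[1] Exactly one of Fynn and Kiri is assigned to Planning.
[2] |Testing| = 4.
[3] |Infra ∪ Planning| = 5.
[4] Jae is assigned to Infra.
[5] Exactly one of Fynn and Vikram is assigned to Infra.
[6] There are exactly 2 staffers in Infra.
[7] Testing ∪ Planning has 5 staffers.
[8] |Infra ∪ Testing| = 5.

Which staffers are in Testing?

Testing = {Eitan, Fynn, Kiri, Vikram}

From (4): Jae ∈ Infra.
Suppose Fynn ∉ Testing: no assignment then satisfies all the clues, so Fynn ∈ Testing.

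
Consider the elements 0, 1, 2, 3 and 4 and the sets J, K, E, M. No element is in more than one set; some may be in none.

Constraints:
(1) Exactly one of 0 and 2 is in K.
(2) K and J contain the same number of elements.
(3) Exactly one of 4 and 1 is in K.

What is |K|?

2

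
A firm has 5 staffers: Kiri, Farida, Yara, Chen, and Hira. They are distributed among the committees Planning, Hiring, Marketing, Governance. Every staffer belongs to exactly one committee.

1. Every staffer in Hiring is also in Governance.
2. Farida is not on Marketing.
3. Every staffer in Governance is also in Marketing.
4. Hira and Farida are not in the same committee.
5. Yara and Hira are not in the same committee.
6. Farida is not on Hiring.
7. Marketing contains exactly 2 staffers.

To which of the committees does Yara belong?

From (2): Farida ∉ Marketing.
From (6): Farida ∉ Hiring.
(3) contrapositive: Farida ∉ Governance.
Only one committee left: Farida ∈ Planning.
(4): Hira ∉ Planning.
Suppose Yara ∉ Planning: no assignment then satisfies all the clues, so Yara ∈ Planning.

Yara: Planning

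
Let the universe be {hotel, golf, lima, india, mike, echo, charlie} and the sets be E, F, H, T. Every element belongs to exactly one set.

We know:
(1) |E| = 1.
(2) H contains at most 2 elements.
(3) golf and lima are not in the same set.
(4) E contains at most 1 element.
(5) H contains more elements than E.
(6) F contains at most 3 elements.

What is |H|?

2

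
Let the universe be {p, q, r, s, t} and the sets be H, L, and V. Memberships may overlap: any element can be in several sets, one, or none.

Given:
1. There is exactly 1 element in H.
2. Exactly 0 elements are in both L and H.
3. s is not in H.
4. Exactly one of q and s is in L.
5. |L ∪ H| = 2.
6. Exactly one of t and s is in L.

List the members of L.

From (3): s ∉ H.
Suppose p ∈ L: no assignment then satisfies all the clues, so p ∉ L.

L = {s}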